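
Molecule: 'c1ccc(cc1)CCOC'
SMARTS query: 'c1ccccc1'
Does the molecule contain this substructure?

The pattern c1ccccc1 describes six aromatic carbons in a ring — a benzene ring.
The molecule carries a phenyl ring, whose atoms satisfy every constraint of the query, so the pattern matches.

Yes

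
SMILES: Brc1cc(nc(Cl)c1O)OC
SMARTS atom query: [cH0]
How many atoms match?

Check the 11 heavy atoms by environment: 1× n (aromatic, H0) → no; 4× c (aromatic, H0) → match; 1× c (aromatic, H1) → no; 1× O (H0) → no; 1× C (H3) → no; 1× Cl (H0) → no; 1× O (H1) → no; 1× Br (H0) → no.
That gives 4 matching atoms.

4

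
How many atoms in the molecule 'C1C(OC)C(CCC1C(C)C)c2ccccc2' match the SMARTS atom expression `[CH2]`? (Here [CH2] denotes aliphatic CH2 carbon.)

3

Check the 17 heavy atoms by environment: 3× C (H2) → match; 4× C (H1) → no; 1× O (H0) → no; 3× C (H3) → no; 1× c (aromatic, H0) → no; 5× c (aromatic, H1) → no.
That gives 3 matching atoms.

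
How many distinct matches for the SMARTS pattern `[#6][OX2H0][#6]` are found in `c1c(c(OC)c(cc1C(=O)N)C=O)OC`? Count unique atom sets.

[#6][OX2H0][#6] is the SMARTS for an ether: an aliphatic oxygen bridging two carbons with no H on the oxygen.
The molecule carries 2 separate instances of a methoxy ether (-OCH3) meeting every constraint; each maps to a distinct set of atoms, giving 2 matches.

2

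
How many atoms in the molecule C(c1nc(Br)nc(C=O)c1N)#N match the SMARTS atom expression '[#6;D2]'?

The query [#6;D2] means: any carbon bonded to exactly two heavy atoms.
Check the 12 heavy atoms by environment: 2× n (aromatic, D2) → no; 4× c (aromatic, D3) → no; 2× N (D1) → no; 2× C (D2) → match; 1× O (D1) → no; 1× Br (D1) → no.
That gives 2 matching atoms.

2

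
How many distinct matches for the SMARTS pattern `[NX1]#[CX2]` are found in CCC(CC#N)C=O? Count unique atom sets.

1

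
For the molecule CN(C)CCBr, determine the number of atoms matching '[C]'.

4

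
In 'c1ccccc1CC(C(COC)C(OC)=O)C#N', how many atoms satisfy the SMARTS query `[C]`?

8

The query [C] means: uppercase C matches aliphatic (non-aromatic) carbon only.
Check the 18 heavy atoms by environment: 8× C → match; 1× N → no; 3× O → no; 6× c (aromatic) → no.
That gives 8 matching atoms.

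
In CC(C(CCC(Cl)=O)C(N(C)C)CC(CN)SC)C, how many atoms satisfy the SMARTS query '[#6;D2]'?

4

The query [#6;D2] means: any carbon bonded to exactly two heavy atoms.
Check the 19 heavy atoms by environment: 4× C (D2) → match; 5× C (D3) → no; 1× N (D3) → no; 5× C (D1) → no; 1× O (D1) → no; 1× Cl (D1) → no; 1× S (D2) → no; 1× N (D1) → no.
That gives 4 matching atoms.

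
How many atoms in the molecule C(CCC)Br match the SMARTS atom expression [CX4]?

4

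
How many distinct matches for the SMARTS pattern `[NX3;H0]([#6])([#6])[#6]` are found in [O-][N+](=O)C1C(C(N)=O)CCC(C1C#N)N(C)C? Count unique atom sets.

[NX3;H0]([#6])([#6])[#6] is the SMARTS for a tertiary amine: a trivalent nitrogen with no H, bonded to three carbons.
Exactly one fragment in the molecule meets all constraints, giving 1 match.

1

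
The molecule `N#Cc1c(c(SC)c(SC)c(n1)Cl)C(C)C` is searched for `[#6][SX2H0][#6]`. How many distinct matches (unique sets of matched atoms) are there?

2

[#6][SX2H0][#6] is the SMARTS for a thioether: an aliphatic sulfur bridging two carbons with no H on the sulfur.
The molecule carries 2 separate instances of a methylthio ether (-SCH3) meeting every constraint; each maps to a distinct set of atoms, giving 2 matches.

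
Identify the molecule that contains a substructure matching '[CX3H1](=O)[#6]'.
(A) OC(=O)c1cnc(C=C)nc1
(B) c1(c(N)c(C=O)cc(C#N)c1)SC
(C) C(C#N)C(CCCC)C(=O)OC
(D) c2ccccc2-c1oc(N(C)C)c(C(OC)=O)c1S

[CX3H1](=O)[#6] describes an sp2 carbon with one H, double-bonded to O and single-bonded to carbon (an aldehyde).
(A) has a carboxylic acid group (-C(=O)OH) but the carbonyl carbon has H0 and is bonded to O, not H1.
(B) contains an aldehyde (-CHO), which satisfies every atom and bond constraint.
(C) has a methyl-ester group (-C(=O)OCH3) but the carbonyl carbon has H0, not H1.
(D) has a methyl-ester group (-C(=O)OCH3) but the carbonyl carbon has H0, not H1.
So the answer is (B).

B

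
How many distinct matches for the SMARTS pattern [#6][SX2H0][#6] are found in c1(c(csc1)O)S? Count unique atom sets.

0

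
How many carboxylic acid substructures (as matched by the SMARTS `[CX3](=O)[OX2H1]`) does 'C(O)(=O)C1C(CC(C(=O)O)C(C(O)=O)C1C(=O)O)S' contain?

4

[CX3](=O)[OX2H1] is the SMARTS for a carboxylic acid: an sp2 carbon double-bonded to O and single-bonded to an -OH oxygen.
The molecule carries 4 separate instances of a carboxylic acid group (-C(=O)OH) meeting every constraint; each maps to a distinct set of atoms, giving 4 matches.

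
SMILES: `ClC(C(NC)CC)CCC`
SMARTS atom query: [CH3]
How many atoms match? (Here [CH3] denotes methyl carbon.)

The query [CH3] means: aliphatic carbon with exactly three hydrogens.
Check the 10 heavy atoms by environment: 3× C (H2) → no; 2× C (H1) → no; 3× C (H3) → match; 1× N (H1) → no; 1× Cl (H0) → no.
That gives 3 matching atoms.

3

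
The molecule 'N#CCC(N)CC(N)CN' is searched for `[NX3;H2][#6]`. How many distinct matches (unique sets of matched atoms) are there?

[NX3;H2][#6] is the SMARTS for a primary amine: a trivalent nitrogen with two H attached to carbon.
The molecule carries 3 separate instances of a primary amino group (-NH2) meeting every constraint; each maps to a distinct set of atoms, giving 3 matches.

3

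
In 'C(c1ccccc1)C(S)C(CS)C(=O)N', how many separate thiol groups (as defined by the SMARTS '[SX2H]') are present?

2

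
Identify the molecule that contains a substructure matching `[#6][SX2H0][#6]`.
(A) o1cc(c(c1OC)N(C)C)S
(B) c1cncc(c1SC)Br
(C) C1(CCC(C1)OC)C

[#6][SX2H0][#6] describes an aliphatic sulfur bridging two carbons with no H on the sulfur (a thioether).
(A) has a thiol (-SH) but the sulfur has H1, not H0 bridging two carbons.
(B) contains a methylthio ether (-SCH3), which satisfies every atom and bond constraint.
(C) has a methoxy ether (-OCH3) but the bridging atom is O, not S.
So the answer is (B).

B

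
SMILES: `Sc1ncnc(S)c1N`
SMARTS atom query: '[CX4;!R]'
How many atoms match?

0

Check the 9 heavy atoms by environment: 2× n (aromatic, X2, in 6-ring) → no; 4× c (aromatic, X3, in 6-ring) → no; 2× S (X2, acyclic) → no; 1× N (X3, acyclic) → no.
No environment satisfies the query, so 0 matching atoms.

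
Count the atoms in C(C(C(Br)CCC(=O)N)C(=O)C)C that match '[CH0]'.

Check the 13 heavy atoms by environment: 2× C (H3) → no; 3× C (H2) → no; 2× C (H1) → no; 2× C (H0) → match; 2× O (H0) → no; 1× N (H2) → no; 1× Br (H0) → no.
That gives 2 matching atoms.

2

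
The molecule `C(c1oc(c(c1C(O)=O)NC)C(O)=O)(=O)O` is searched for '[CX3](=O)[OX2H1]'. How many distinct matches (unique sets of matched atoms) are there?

[CX3](=O)[OX2H1] is the SMARTS for a carboxylic acid: an sp2 carbon double-bonded to O and single-bonded to an -OH oxygen.
The molecule carries 3 separate instances of a carboxylic acid group (-C(=O)OH) meeting every constraint; each maps to a distinct set of atoms, giving 3 matches.

3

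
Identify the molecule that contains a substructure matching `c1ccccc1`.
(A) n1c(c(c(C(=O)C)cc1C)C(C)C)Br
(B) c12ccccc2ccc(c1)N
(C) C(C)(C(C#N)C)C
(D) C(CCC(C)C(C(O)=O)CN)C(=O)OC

B

c1ccccc1 describes six aromatic carbons in a ring (a benzene ring).
(A) has a methyl group (-CH3) but no six-membered all-carbon aromatic ring is present.
(B) contains the required atom environment, so the pattern matches.
(C) has a methyl group (-CH3) but no six-membered all-carbon aromatic ring is present.
(D) has a methyl group (-CH3) but no six-membered all-carbon aromatic ring is present.
So the answer is (B).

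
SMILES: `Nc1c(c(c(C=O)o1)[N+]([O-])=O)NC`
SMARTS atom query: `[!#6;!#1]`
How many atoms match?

7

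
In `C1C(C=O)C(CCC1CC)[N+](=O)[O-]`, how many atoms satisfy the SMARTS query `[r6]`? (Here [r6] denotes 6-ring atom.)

Check the 13 heavy atoms by environment: 6× C (in 6-ring) → match; 3× C (acyclic) → no; 1× N (charge +1, acyclic) → no; 1× O (charge -1, acyclic) → no; 2× O (acyclic) → no.
That gives 6 matching atoms.

6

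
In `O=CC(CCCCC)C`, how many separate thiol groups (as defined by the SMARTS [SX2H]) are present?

0

[SX2H] is the SMARTS for a thiol: an aliphatic sulfur with two connections, one being H.
No fragment in the molecule satisfies every constraint, giving 0 matches.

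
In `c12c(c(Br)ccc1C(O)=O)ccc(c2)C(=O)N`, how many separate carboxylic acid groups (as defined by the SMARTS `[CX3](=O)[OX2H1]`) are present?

1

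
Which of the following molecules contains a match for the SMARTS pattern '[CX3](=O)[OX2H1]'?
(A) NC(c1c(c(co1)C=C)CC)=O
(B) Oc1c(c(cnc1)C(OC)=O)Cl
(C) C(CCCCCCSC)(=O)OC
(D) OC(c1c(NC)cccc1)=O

D

[CX3](=O)[OX2H1] describes an sp2 carbon double-bonded to O and single-bonded to an -OH oxygen (a carboxylic acid).
(A) has a primary amide (-C(=O)NH2) but the carbonyl is bonded to N, not to an -OH oxygen.
(B) has a methyl-ester group (-C(=O)OCH3) but the singly-bonded O has no H (OX2H0, not OX2H1).
(C) has a methyl-ester group (-C(=O)OCH3) but the singly-bonded O has no H (OX2H0, not OX2H1).
(D) contains a carboxylic acid group (-C(=O)OH), which satisfies every atom and bond constraint.
So the answer is (D).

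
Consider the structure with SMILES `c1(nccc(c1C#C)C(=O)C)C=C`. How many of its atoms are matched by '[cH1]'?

2

Check the 13 heavy atoms by environment: 1× n (aromatic, H0) → no; 3× c (aromatic, H0) → no; 2× c (aromatic, H1) → match; 2× C (H0) → no; 1× O (H0) → no; 1× C (H3) → no; 2× C (H1) → no; 1× C (H2) → no.
That gives 2 matching atoms.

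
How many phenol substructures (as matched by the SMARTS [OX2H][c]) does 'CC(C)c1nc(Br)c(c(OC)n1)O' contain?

[OX2H][c] is the SMARTS for a phenol: a hydroxyl oxygen attached to an aromatic carbon.
Exactly one fragment in the molecule meets all constraints, giving 1 match.

1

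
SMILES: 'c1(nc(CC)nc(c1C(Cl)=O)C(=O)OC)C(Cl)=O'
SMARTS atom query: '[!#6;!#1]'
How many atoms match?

The query [!#6;!#1] means: not carbon and not hydrogen — any heteroatom.
Check the 18 heavy atoms by environment: 2× n (aromatic) → match; 4× c (aromatic) → no; 6× C → no; 4× O → match; 2× Cl → match.
Summing the matching environments: 2 + 4 + 2 = 8 matching atoms.

8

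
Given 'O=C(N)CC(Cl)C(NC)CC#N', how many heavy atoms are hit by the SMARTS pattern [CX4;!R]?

Check the 12 heavy atoms by environment: 5× C (X4, acyclic) → match; 1× C (X3, acyclic) → no; 1× O (X1, acyclic) → no; 2× N (X3, acyclic) → no; 1× C (X2, acyclic) → no; 1× N (X1, acyclic) → no; 1× Cl (X1, acyclic) → no.
That gives 5 matching atoms.

5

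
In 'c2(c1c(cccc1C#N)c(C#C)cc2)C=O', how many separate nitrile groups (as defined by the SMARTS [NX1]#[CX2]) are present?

1

[NX1]#[CX2] is the SMARTS for a nitrile: a nitrogen triple-bonded to a two-connected carbon.
Exactly one fragment in the molecule meets all constraints, giving 1 match.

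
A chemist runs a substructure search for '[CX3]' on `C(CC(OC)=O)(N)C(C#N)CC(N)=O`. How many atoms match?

2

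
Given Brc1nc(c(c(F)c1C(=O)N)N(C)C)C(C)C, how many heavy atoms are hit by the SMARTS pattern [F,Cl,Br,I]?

2

The query [F,Cl,Br,I] means: comma = OR; matches any of F, Cl, Br, I.
Check the 17 heavy atoms by environment: 1× n (aromatic) → no; 5× c (aromatic) → no; 6× C → no; 1× F → match; 1× O → no; 2× N → no; 1× Br → match.
Summing the matching environments: 1 + 1 = 2 matching atoms.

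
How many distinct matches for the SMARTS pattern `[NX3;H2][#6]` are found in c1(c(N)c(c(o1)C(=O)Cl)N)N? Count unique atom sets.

3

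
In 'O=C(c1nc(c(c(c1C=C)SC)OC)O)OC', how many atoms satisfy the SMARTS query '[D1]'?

6

Check the 17 heavy atoms by environment: 1× n (aromatic, D2) → no; 5× c (aromatic, D3) → no; 2× O (D1) → match; 2× O (D2) → no; 4× C (D1) → match; 1× C (D2) → no; 1× C (D3) → no; 1× S (D2) → no.
Summing the matching environments: 2 + 4 = 6 matching atoms.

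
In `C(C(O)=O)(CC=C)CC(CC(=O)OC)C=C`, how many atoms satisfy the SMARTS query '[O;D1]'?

3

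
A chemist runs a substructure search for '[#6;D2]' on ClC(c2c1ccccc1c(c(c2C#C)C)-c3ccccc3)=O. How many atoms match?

10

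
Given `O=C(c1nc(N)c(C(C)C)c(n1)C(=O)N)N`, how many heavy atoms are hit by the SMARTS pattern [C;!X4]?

2

The query [C;!X4] means: aliphatic carbon that does not have four total connections.
Check the 16 heavy atoms by environment: 2× n (aromatic, X2) → no; 4× c (aromatic, X3) → no; 2× C (X3) → match; 2× O (X1) → no; 3× N (X3) → no; 3× C (X4) → no.
That gives 2 matching atoms.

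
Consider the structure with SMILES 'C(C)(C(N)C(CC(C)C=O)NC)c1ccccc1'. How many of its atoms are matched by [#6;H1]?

Check the 18 heavy atoms by environment: 3× C (H3) → no; 5× C (H1) → match; 1× C (H2) → no; 1× c (aromatic, H0) → no; 5× c (aromatic, H1) → match; 1× N (H1) → no; 1× N (H2) → no; 1× O (H0) → no.
Summing the matching environments: 5 + 5 = 10 matching atoms.

10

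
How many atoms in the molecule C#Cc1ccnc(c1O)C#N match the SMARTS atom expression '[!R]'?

5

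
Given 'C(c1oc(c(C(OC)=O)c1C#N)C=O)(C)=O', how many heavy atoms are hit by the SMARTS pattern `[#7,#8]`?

The query [#7,#8] means: nitrogen or oxygen (comma = OR).
Check the 16 heavy atoms by environment: 1× o (aromatic) → match; 4× c (aromatic) → no; 6× C → no; 4× O → match; 1× N → match.
Summing the matching environments: 1 + 4 + 1 = 6 matching atoms.

6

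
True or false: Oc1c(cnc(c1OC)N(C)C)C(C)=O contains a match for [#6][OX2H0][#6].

The pattern [#6][OX2H0][#6] describes an aliphatic oxygen bridging two carbons with no H on the oxygen — an ether.
The molecule carries a methoxy ether (-OCH3), whose atoms satisfy every constraint of the query, so the pattern matches.

True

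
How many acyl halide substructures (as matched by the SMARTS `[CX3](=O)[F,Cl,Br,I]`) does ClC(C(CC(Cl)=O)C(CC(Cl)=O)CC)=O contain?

3

[CX3](=O)[F,Cl,Br,I] is the SMARTS for an acyl halide: a carbonyl carbon bonded to a halogen.
The molecule carries 3 separate instances of an acyl chloride (-C(=O)Cl) meeting every constraint; each maps to a distinct set of atoms, giving 3 matches.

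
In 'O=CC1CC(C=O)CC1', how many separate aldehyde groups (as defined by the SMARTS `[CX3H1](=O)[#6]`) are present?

[CX3H1](=O)[#6] is the SMARTS for an aldehyde: an sp2 carbon with one H, double-bonded to O and single-bonded to carbon.
The molecule carries 2 separate instances of an aldehyde (-CHO) meeting every constraint; each maps to a distinct set of atoms, giving 2 matches.

2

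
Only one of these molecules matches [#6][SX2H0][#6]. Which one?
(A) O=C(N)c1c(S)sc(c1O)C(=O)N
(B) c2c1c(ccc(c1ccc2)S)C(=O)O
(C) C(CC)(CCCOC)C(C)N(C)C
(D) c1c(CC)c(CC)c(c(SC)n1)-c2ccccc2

D

[#6][SX2H0][#6] describes an aliphatic sulfur bridging two carbons with no H on the sulfur (a thioether).
(A) has a thiol (-SH) but the sulfur has H1, not H0 bridging two carbons.
(B) has a thiol (-SH) but the sulfur has H1, not H0 bridging two carbons.
(C) has a methoxy ether (-OCH3) but the bridging atom is O, not S.
(D) contains a methylthio ether (-SCH3), which satisfies every atom and bond constraint.
So the answer is (D).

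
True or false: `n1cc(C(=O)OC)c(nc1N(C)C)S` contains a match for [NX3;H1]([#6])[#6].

The pattern [NX3;H1]([#6])[#6] describes a trivalent nitrogen with one H, bonded to two carbons — a secondary amine.
The closest candidate here is a dimethylamino group (-N(CH3)2), but the nitrogen has H0, not H1. No other fragment satisfies the full query, so there is no match.

False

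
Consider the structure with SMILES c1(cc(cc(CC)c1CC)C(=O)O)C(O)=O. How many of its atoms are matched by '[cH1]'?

2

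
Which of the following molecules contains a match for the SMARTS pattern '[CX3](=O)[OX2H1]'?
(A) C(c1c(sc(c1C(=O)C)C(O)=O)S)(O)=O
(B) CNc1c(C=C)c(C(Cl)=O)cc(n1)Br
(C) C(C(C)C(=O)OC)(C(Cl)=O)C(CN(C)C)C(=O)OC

[CX3](=O)[OX2H1] describes an sp2 carbon double-bonded to O and single-bonded to an -OH oxygen (a carboxylic acid).
(A) contains a carboxylic acid group (-C(=O)OH), which satisfies every atom and bond constraint.
(B) has an acyl chloride (-C(=O)Cl) but the carbonyl is bonded to Cl, not to an -OH oxygen.
(C) has an acyl chloride (-C(=O)Cl) but the carbonyl is bonded to Cl, not to an -OH oxygen.
So the answer is (A).

A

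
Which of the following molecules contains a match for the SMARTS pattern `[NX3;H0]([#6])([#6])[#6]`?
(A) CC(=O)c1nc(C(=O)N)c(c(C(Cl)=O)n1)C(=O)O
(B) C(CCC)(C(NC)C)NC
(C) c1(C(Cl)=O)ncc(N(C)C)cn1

[NX3;H0]([#6])([#6])[#6] describes a trivalent nitrogen with no H, bonded to three carbons (a tertiary amine).
(A) has a primary amide (-C(=O)NH2) but the amide nitrogen has H2 and only one carbon neighbour.
(B) has an N-methylamino group (-NHCH3) but the nitrogen still has one H (H1), not H0.
(C) contains a dimethylamino group (-N(CH3)2), which satisfies every atom and bond constraint.
So the answer is (C).

C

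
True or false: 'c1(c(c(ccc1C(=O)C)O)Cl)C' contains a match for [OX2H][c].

The pattern [OX2H][c] describes a hydroxyl oxygen attached to an aromatic carbon — a phenol.
The molecule carries a hydroxyl group (-OH), whose atoms satisfy every constraint of the query, so the pattern matches.

True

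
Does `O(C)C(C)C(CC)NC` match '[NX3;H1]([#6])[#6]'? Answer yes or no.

The pattern [NX3;H1]([#6])[#6] describes a trivalent nitrogen with one H, bonded to two carbons — a secondary amine.
The molecule carries an N-methylamino group (-NHCH3), whose atoms satisfy every constraint of the query, so the pattern matches.

Yes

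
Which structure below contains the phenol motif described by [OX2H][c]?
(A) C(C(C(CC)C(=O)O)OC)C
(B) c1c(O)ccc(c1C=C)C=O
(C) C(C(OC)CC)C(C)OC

B

[OX2H][c] describes a hydroxyl oxygen attached to an aromatic carbon (a phenol).
(A) has a methoxy ether (-OCH3) but the oxygen has H0, not H1.
(B) contains a hydroxyl group (-OH), which satisfies every atom and bond constraint.
(C) has a methoxy ether (-OCH3) but the oxygen has H0, not H1.
So the answer is (B).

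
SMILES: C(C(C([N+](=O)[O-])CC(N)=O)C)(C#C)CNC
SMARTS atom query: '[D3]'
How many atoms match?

5

The query [D3] means: atom with exactly three heavy-atom neighbours.
Check the 16 heavy atoms by environment: 3× C (D2) → no; 4× C (D3) → match; 3× C (D1) → no; 1× N (D2) → no; 2× O (D1) → no; 1× N (D1) → no; 1× N (charge +1, D3) → match; 1× O (charge -1, D1) → no.
Summing the matching environments: 4 + 1 = 5 matching atoms.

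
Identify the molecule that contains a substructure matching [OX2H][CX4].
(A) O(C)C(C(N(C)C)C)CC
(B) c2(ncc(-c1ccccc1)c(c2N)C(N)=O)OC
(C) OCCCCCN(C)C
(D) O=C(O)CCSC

C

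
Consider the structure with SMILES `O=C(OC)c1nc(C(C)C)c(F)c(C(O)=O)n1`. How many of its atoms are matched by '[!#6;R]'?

The query [!#6;R] means: non-carbon atom that is part of a ring.
Check the 17 heavy atoms by environment: 2× n (aromatic, in 6-ring) → match; 4× c (aromatic, in 6-ring) → no; 1× F (acyclic) → no; 6× C (acyclic) → no; 4× O (acyclic) → no.
That gives 2 matching atoms.

2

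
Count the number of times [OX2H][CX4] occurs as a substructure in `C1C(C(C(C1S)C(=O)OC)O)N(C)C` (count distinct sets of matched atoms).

[OX2H][CX4] is the SMARTS for an aliphatic alcohol: a hydroxyl oxygen bound to an sp3 (X4) carbon.
Exactly one fragment in the molecule meets all constraints, giving 1 match.

1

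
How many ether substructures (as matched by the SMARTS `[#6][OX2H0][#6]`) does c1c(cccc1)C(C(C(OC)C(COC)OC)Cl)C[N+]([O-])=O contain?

[#6][OX2H0][#6] is the SMARTS for an ether: an aliphatic oxygen bridging two carbons with no H on the oxygen.
The molecule carries 3 separate instances of a methoxy ether (-OCH3) meeting every constraint; each maps to a distinct set of atoms, giving 3 matches.

3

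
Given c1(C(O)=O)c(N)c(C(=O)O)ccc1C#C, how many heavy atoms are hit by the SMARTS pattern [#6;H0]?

7

The query [#6;H0] means: any carbon with no attached hydrogen.
Check the 15 heavy atoms by environment: 4× c (aromatic, H0) → match; 2× c (aromatic, H1) → no; 3× C (H0) → match; 2× O (H0) → no; 2× O (H1) → no; 1× C (H1) → no; 1× N (H2) → no.
Summing the matching environments: 4 + 3 = 7 matching atoms.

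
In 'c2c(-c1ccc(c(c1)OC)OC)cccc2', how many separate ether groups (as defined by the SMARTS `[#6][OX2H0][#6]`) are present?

[#6][OX2H0][#6] is the SMARTS for an ether: an aliphatic oxygen bridging two carbons with no H on the oxygen.
The molecule carries 2 separate instances of a methoxy ether (-OCH3) meeting every constraint; each maps to a distinct set of atoms, giving 2 matches.

2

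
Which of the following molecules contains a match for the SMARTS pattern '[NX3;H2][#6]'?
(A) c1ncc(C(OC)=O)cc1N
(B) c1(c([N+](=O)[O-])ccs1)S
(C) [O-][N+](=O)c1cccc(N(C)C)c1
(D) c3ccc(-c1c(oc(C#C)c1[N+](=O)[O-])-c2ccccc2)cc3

A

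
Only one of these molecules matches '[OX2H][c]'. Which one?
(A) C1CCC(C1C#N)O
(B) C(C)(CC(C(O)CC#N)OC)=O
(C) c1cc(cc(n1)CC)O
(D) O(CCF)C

[OX2H][c] describes a hydroxyl oxygen attached to an aromatic carbon (a phenol).
(A) has a hydroxyl group (-OH) but the -OH is on an aliphatic carbon, not an aromatic c.
(B) has a hydroxyl group (-OH) but the -OH is on an aliphatic carbon, not an aromatic c.
(C) contains a hydroxyl group (-OH), which satisfies every atom and bond constraint.
(D) has a methoxy ether (-OCH3) but the oxygen has H0, not H1.
So the answer is (C).

C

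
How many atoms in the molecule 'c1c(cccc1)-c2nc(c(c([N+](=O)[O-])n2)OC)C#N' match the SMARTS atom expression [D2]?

9

The query [D2] means: atom with exactly two heavy-atom neighbours.
Check the 19 heavy atoms by environment: 2× n (aromatic, D2) → match; 5× c (aromatic, D3) → no; 1× O (D2) → match; 1× C (D1) → no; 1× N (charge +1, D3) → no; 1× O (charge -1, D1) → no; 1× O (D1) → no; 1× C (D2) → match; 1× N (D1) → no; 5× c (aromatic, D2) → match.
Summing the matching environments: 2 + 1 + 1 + 5 = 9 matching atoms.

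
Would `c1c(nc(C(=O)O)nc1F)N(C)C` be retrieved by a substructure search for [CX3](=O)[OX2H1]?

Yes

The pattern [CX3](=O)[OX2H1] describes an sp2 carbon double-bonded to O and single-bonded to an -OH oxygen — a carboxylic acid.
The molecule carries a carboxylic acid group (-C(=O)OH), whose atoms satisfy every constraint of the query, so the pattern matches.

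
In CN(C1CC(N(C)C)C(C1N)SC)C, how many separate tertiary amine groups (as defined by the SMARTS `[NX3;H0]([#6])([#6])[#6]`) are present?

[NX3;H0]([#6])([#6])[#6] is the SMARTS for a tertiary amine: a trivalent nitrogen with no H, bonded to three carbons.
The molecule carries 2 separate instances of a dimethylamino group (-N(CH3)2) meeting every constraint; each maps to a distinct set of atoms, giving 2 matches.

2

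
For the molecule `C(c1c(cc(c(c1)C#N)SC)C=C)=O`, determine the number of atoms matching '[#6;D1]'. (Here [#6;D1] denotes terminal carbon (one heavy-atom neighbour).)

The query [#6;D1] means: carbon bonded to exactly one heavy atom.
Check the 14 heavy atoms by environment: 4× c (aromatic, D3) → no; 2× c (aromatic, D2) → no; 3× C (D2) → no; 1× N (D1) → no; 2× C (D1) → match; 1× S (D2) → no; 1× O (D1) → no.
That gives 2 matching atoms.

2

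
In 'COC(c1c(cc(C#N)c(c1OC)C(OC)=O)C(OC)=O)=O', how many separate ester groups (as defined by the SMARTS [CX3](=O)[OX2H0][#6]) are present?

[CX3](=O)[OX2H0][#6] is the SMARTS for an ester: a carbonyl carbon bonded to an oxygen that is itself bonded to carbon (no H on that O).
The molecule carries 3 separate instances of a methyl-ester group (-C(=O)OCH3) meeting every constraint; each maps to a distinct set of atoms, giving 3 matches.

3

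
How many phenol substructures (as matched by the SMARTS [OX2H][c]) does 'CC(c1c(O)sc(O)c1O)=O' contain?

[OX2H][c] is the SMARTS for a phenol: a hydroxyl oxygen attached to an aromatic carbon.
The molecule carries 3 separate instances of a hydroxyl group (-OH) meeting every constraint; each maps to a distinct set of atoms, giving 3 matches.

3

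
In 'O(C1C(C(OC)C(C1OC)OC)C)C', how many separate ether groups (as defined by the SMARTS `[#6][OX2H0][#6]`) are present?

4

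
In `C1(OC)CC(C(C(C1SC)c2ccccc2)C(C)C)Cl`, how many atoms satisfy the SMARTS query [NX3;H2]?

The query [NX3;H2] means: aliphatic N with 3 total connections, two of them H — an -NH2 nitrogen (amine or amide).
Check the 20 heavy atoms by environment: 6× C (H1, X4) → no; 1× C (H2, X4) → no; 1× c (aromatic, H0, X3) → no; 5× c (aromatic, H1, X3) → no; 1× S (H0, X2) → no; 4× C (H3, X4) → no; 1× Cl (H0, X1) → no; 1× O (H0, X2) → no.
No environment satisfies the query, so 0 matching atoms.

0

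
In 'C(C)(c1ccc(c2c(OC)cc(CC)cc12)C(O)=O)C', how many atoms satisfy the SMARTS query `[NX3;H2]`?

The query [NX3;H2] means: aliphatic N with 3 total connections, two of them H — an -NH2 nitrogen (amine or amide).
Check the 20 heavy atoms by environment: 6× c (aromatic, H0, X3) → no; 4× c (aromatic, H1, X3) → no; 1× O (H0, X2) → no; 4× C (H3, X4) → no; 1× C (H1, X4) → no; 1× C (H2, X4) → no; 1× C (H0, X3) → no; 1× O (H0, X1) → no; 1× O (H1, X2) → no.
No environment satisfies the query, so 0 matching atoms.

0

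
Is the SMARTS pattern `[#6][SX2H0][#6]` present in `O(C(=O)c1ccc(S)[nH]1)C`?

No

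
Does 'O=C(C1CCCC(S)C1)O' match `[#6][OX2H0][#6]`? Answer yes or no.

No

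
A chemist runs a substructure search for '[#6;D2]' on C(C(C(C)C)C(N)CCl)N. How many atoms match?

2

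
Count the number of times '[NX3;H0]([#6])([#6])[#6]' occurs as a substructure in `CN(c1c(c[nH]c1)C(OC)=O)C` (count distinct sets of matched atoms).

1

[NX3;H0]([#6])([#6])[#6] is the SMARTS for a tertiary amine: a trivalent nitrogen with no H, bonded to three carbons.
Exactly one fragment in the molecule meets all constraints, giving 1 match.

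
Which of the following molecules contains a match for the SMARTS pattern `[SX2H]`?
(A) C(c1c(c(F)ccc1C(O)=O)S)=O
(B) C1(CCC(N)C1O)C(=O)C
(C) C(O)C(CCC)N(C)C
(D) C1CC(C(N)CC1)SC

[SX2H] describes an aliphatic sulfur with two connections, one being H (a thiol).
(A) contains a thiol (-SH), which satisfies every atom and bond constraint.
(B) has a hydroxyl group (-OH) but it is an -OH, not an -SH.
(C) has a hydroxyl group (-OH) but it is an -OH, not an -SH.
(D) has a methylthio ether (-SCH3) but the sulfur has H0 (bonded to two carbons), not H1.
So the answer is (A).

A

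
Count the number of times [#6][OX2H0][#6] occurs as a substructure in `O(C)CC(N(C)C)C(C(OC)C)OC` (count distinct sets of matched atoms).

3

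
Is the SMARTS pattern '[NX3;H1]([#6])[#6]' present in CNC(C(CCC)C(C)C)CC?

Yes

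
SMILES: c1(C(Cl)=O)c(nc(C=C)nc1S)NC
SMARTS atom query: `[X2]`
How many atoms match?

3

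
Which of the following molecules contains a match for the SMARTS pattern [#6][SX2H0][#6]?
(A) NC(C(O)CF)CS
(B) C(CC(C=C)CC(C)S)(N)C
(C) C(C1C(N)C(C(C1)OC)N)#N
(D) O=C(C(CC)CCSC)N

D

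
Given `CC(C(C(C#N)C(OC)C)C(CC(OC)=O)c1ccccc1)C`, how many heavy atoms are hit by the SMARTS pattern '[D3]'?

7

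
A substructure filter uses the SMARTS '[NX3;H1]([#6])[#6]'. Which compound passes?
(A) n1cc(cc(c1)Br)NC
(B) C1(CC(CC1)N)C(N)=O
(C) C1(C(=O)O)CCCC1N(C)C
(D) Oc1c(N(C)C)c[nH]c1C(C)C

A

[NX3;H1]([#6])[#6] describes a trivalent nitrogen with one H, bonded to two carbons (a secondary amine).
(A) contains an N-methylamino group (-NHCH3), which satisfies every atom and bond constraint.
(B) has a primary amide (-C(=O)NH2) but the -C(=O)NH2 nitrogen has H2, not H1.
(C) has a dimethylamino group (-N(CH3)2) but the nitrogen has H0, not H1.
(D) has a dimethylamino group (-N(CH3)2) but the nitrogen has H0, not H1.
So the answer is (A).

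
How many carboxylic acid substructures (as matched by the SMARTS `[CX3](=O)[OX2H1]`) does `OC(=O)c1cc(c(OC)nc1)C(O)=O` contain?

2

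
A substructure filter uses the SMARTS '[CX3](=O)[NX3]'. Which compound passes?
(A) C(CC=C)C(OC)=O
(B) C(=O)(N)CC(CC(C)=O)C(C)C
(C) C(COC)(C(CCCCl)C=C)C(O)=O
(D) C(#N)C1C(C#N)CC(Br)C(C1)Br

B

[CX3](=O)[NX3] describes a carbonyl carbon bonded to a trivalent nitrogen (an amide).
(A) has a methyl-ester group (-C(=O)OCH3) but the carbonyl is bonded to O, not to an NX3 nitrogen.
(B) contains a primary amide (-C(=O)NH2), which satisfies every atom and bond constraint.
(C) has a carboxylic acid group (-C(=O)OH) but the carbonyl is bonded to O, not to an NX3 nitrogen.
(D) has a nitrile (-C#N) but the nitrile N is NX1 (triple-bonded), not NX3.
So the answer is (B).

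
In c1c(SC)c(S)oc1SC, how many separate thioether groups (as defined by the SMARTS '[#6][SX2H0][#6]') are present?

[#6][SX2H0][#6] is the SMARTS for a thioether: an aliphatic sulfur bridging two carbons with no H on the sulfur.
The molecule carries 2 separate instances of a methylthio ether (-SCH3) meeting every constraint; each maps to a distinct set of atoms, giving 2 matches.

2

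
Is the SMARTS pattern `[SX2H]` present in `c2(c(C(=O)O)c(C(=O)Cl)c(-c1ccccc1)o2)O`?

The pattern [SX2H] describes an aliphatic sulfur with two connections, one being H — a thiol.
The closest candidate here is a hydroxyl group (-OH), but it is an -OH, not an -SH. No other fragment satisfies the full query, so there is no match.

No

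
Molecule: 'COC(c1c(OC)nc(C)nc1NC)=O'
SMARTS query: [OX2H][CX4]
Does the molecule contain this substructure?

The pattern [OX2H][CX4] describes a hydroxyl oxygen bound to an sp3 (X4) carbon — an aliphatic alcohol.
The closest candidate here is a methoxy ether (-OCH3), but the oxygen has H0 (ether), not H1. No other fragment satisfies the full query, so there is no match.

No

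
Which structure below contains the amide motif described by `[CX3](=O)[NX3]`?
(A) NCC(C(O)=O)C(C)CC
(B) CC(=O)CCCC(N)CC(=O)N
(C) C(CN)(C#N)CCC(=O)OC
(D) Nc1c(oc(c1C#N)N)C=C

B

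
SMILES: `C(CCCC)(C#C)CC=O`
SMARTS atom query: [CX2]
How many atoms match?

2

The query [CX2] means: C with X2: aliphatic carbon with exactly 2 total connections.
Check the 10 heavy atoms by environment: 6× C (X4) → no; 2× C (X2) → match; 1× C (X3) → no; 1× O (X1) → no.
That gives 2 matching atoms.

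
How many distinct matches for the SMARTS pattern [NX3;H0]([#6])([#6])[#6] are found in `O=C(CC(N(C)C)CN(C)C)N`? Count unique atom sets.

2

[NX3;H0]([#6])([#6])[#6] is the SMARTS for a tertiary amine: a trivalent nitrogen with no H, bonded to three carbons.
The molecule carries 2 separate instances of a dimethylamino group (-N(CH3)2) meeting every constraint; each maps to a distinct set of atoms, giving 2 matches.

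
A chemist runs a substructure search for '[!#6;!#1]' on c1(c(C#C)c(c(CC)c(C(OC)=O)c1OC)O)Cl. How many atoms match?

5

The query [!#6;!#1] means: not carbon and not hydrogen — any heteroatom.
Check the 18 heavy atoms by environment: 6× c (aromatic) → no; 4× O → match; 7× C → no; 1× Cl → match.
Summing the matching environments: 4 + 1 = 5 matching atoms.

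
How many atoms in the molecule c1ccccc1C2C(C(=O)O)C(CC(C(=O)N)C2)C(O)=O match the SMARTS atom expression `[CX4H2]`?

2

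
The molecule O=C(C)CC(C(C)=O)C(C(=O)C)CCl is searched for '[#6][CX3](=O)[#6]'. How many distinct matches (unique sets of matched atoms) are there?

3

[#6][CX3](=O)[#6] is the SMARTS for a ketone: a carbonyl carbon (no H) flanked by two carbons.
The molecule carries 3 separate instances of an acetyl/ketone group (-C(=O)CH3) meeting every constraint; each maps to a distinct set of atoms, giving 3 matches.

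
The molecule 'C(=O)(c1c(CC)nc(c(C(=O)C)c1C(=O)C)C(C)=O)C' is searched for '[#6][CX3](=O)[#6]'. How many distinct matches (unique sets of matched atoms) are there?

4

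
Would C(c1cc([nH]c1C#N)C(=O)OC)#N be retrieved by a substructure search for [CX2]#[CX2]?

No

The pattern [CX2]#[CX2] describes a carbon-carbon triple bond — an alkyne.
The closest candidate here is a nitrile (-C#N), but the triple bond is C#N, not C#C. No other fragment satisfies the full query, so there is no match.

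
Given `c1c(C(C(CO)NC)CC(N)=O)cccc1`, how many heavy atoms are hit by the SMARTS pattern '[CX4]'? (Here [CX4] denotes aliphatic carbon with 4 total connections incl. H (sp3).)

5

Check the 16 heavy atoms by environment: 5× C (X4) → match; 1× O (X2) → no; 6× c (aromatic, X3) → no; 2× N (X3) → no; 1× C (X3) → no; 1× O (X1) → no.
That gives 5 matching atoms.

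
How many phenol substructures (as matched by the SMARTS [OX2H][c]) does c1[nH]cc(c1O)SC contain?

1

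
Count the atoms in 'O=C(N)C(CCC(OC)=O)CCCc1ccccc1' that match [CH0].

Check the 19 heavy atoms by environment: 5× C (H2) → no; 1× C (H1) → no; 2× C (H0) → match; 3× O (H0) → no; 1× N (H2) → no; 1× C (H3) → no; 1× c (aromatic, H0) → no; 5× c (aromatic, H1) → no.
That gives 2 matching atoms.

2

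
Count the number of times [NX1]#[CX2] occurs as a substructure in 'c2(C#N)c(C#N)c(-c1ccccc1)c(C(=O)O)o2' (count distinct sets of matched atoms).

2

[NX1]#[CX2] is the SMARTS for a nitrile: a nitrogen triple-bonded to a two-connected carbon.
The molecule carries 2 separate instances of a nitrile (-C#N) meeting every constraint; each maps to a distinct set of atoms, giving 2 matches.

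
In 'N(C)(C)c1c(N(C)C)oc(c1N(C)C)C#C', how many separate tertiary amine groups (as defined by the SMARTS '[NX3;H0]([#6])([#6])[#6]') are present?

3

[NX3;H0]([#6])([#6])[#6] is the SMARTS for a tertiary amine: a trivalent nitrogen with no H, bonded to three carbons.
The molecule carries 3 separate instances of a dimethylamino group (-N(CH3)2) meeting every constraint; each maps to a distinct set of atoms, giving 3 matches.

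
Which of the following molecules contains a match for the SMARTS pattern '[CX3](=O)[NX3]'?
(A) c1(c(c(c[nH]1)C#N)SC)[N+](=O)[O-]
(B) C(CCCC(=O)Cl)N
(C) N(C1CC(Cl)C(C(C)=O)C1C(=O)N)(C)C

[CX3](=O)[NX3] describes a carbonyl carbon bonded to a trivalent nitrogen (an amide).
(A) has a nitrile (-C#N) but the nitrile N is NX1 (triple-bonded), not NX3.
(B) has a primary amino group (-NH2) but the -NH2 is not attached to a carbonyl carbon.
(C) contains a primary amide (-C(=O)NH2), which satisfies every atom and bond constraint.
So the answer is (C).

C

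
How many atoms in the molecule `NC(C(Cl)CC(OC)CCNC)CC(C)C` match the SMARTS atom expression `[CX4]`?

The query [CX4] means: C with X4: aliphatic carbon with exactly 4 total connections (bonds + H).
Check the 16 heavy atoms by environment: 12× C (X4) → match; 2× N (X3) → no; 1× O (X2) → no; 1× Cl (X1) → no.
That gives 12 matching atoms.

12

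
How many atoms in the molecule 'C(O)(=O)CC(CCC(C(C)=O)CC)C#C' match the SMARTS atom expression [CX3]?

The query [CX3] means: C with X3: aliphatic carbon with exactly 3 total connections.
Check the 15 heavy atoms by environment: 8× C (X4) → no; 2× C (X2) → no; 2× C (X3) → match; 2× O (X1) → no; 1× O (X2) → no.
That gives 2 matching atoms.

2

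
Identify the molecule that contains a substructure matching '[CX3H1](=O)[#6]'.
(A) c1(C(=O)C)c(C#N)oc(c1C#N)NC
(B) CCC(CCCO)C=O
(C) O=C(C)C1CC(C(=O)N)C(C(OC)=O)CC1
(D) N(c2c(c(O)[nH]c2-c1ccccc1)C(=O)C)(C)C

[CX3H1](=O)[#6] describes an sp2 carbon with one H, double-bonded to O and single-bonded to carbon (an aldehyde).
(A) has an acetyl/ketone group (-C(=O)CH3) but the carbonyl carbon has H0 (two carbon neighbours), not H1.
(B) contains an aldehyde (-CHO), which satisfies every atom and bond constraint.
(C) has an acetyl/ketone group (-C(=O)CH3) but the carbonyl carbon has H0 (two carbon neighbours), not H1.
(D) has an acetyl/ketone group (-C(=O)CH3) but the carbonyl carbon has H0 (two carbon neighbours), not H1.
So the answer is (B).

B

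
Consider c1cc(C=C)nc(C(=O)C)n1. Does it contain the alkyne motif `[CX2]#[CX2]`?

No

The pattern [CX2]#[CX2] describes a carbon-carbon triple bond — an alkyne.
The closest candidate here is a vinyl group (-CH=CH2), but the C=C is a double bond; both carbons are CX3, not CX2. No other fragment satisfies the full query, so there is no match.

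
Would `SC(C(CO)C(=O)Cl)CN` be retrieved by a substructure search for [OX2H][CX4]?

Yes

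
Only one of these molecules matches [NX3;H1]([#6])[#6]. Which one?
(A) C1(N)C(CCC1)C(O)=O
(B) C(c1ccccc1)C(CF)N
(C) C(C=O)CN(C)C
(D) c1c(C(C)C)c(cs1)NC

D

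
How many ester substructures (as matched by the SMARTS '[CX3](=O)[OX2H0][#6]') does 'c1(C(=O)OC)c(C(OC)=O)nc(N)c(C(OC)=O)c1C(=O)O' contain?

[CX3](=O)[OX2H0][#6] is the SMARTS for an ester: a carbonyl carbon bonded to an oxygen that is itself bonded to carbon (no H on that O).
The molecule carries 3 separate instances of a methyl-ester group (-C(=O)OCH3) meeting every constraint; each maps to a distinct set of atoms, giving 3 matches.

3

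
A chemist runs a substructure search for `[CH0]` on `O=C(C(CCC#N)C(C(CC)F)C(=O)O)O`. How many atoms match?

3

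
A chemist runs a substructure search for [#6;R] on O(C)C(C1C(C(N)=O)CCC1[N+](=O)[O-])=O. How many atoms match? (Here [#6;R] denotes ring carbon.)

Check the 15 heavy atoms by environment: 5× C (in 5-ring) → match; 3× C (acyclic) → no; 4× O (acyclic) → no; 1× N (acyclic) → no; 1× N (charge +1, acyclic) → no; 1× O (charge -1, acyclic) → no.
That gives 5 matching atoms.

5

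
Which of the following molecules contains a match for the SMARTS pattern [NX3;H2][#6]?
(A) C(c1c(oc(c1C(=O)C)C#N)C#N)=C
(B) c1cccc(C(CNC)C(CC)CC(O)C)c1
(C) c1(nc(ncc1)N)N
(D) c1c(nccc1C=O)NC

C

[NX3;H2][#6] describes a trivalent nitrogen with two H attached to carbon (a primary amine).
(A) has a nitrile (-C#N) but the nitrogen is NX1 (triple-bonded), not NX3 with two H.
(B) has an N-methylamino group (-NHCH3) but the nitrogen bears two carbons and only one H (H1), not H2.
(C) contains a primary amino group (-NH2), which satisfies every atom and bond constraint.
(D) has an N-methylamino group (-NHCH3) but the nitrogen bears two carbons and only one H (H1), not H2.
So the answer is (C).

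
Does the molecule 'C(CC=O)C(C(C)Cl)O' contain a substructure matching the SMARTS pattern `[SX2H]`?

The pattern [SX2H] describes an aliphatic sulfur with two connections, one being H — a thiol.
The closest candidate here is a hydroxyl group (-OH), but it is an -OH, not an -SH. No other fragment satisfies the full query, so there is no match.

No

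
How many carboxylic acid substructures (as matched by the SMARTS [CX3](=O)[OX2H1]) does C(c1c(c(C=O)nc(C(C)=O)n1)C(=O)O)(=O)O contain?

2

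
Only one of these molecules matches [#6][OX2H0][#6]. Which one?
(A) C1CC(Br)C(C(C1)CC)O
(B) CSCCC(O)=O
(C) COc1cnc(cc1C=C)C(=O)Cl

C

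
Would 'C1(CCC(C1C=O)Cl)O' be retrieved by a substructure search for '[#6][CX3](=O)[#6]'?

No

The pattern [#6][CX3](=O)[#6] describes a carbonyl carbon (no H) flanked by two carbons — a ketone.
The closest candidate here is an aldehyde (-CHO), but the carbonyl carbon has H1, so it is not flanked by two carbons. No other fragment satisfies the full query, so there is no match.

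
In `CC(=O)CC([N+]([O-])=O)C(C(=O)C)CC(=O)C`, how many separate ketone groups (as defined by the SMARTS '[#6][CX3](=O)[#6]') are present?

3

[#6][CX3](=O)[#6] is the SMARTS for a ketone: a carbonyl carbon (no H) flanked by two carbons.
The molecule carries 3 separate instances of an acetyl/ketone group (-C(=O)CH3) meeting every constraint; each maps to a distinct set of atoms, giving 3 matches.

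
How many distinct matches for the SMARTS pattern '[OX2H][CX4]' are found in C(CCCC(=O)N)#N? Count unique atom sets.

0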